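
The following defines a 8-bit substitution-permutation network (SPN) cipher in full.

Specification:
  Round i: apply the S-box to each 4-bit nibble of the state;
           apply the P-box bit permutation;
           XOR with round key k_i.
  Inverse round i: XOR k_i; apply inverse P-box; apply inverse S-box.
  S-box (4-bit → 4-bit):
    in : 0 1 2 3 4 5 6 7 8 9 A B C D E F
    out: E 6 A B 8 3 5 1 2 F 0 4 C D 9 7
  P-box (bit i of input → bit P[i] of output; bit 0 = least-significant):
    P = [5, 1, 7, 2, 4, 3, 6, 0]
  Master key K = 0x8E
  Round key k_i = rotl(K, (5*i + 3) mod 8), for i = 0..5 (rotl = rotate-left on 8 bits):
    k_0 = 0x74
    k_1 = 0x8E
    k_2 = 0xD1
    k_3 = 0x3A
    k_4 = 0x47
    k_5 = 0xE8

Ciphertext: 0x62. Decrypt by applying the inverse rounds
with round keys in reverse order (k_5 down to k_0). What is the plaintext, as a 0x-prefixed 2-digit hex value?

0x0B

s_0 = ciphertext = 0x62
s_1 = InvRound(s_0, k_5) = 0x81
s_2 = InvRound(s_1, k_4) = 0xB0
s_3 = InvRound(s_2, k_3) = 0x81
s_4 = InvRound(s_3, k_2) = 0x6A
s_5 = InvRound(s_4, k_1) = 0xBD
s_6 = InvRound(s_5, k_0) = 0x0B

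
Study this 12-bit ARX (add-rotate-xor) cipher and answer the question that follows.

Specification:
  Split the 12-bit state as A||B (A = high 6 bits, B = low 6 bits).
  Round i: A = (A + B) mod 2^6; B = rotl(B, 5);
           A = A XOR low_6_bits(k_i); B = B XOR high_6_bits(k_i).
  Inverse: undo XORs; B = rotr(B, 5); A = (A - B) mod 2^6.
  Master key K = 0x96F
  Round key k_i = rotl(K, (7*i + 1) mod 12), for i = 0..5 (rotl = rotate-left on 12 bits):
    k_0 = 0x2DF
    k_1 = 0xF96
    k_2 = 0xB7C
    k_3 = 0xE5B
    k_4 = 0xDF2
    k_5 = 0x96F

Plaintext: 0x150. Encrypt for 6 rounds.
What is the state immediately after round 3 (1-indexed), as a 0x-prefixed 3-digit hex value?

s_0 = plaintext = 0x150
s_1 = Round(s_0, k_0) = 0x283
s_2 = Round(s_1, k_1) = 0x6DF
s_3 = Round(s_2, k_2) = 0x182
s_4 = Round(s_3, k_3) = 0x4F8
s_5 = Round(s_4, k_4) = 0xE6B
s_6 = Round(s_5, k_5) = 0x2D0

0x182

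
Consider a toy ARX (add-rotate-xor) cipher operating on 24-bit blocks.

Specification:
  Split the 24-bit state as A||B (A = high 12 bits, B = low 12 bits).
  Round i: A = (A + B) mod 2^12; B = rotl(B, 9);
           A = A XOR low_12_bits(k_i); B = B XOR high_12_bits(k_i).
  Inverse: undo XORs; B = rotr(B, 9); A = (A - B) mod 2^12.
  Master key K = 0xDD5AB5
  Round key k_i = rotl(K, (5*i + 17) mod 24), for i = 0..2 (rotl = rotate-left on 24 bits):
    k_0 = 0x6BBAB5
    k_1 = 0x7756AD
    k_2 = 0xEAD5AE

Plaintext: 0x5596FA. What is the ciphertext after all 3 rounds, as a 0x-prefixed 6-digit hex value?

0xA8ED4A

s_0 = plaintext = 0x5596FA
s_1 = Round(s_0, k_0) = 0x6E6264
s_2 = Round(s_1, k_1) = 0xFE7F39
s_3 = Round(s_2, k_2) = 0xA8ED4A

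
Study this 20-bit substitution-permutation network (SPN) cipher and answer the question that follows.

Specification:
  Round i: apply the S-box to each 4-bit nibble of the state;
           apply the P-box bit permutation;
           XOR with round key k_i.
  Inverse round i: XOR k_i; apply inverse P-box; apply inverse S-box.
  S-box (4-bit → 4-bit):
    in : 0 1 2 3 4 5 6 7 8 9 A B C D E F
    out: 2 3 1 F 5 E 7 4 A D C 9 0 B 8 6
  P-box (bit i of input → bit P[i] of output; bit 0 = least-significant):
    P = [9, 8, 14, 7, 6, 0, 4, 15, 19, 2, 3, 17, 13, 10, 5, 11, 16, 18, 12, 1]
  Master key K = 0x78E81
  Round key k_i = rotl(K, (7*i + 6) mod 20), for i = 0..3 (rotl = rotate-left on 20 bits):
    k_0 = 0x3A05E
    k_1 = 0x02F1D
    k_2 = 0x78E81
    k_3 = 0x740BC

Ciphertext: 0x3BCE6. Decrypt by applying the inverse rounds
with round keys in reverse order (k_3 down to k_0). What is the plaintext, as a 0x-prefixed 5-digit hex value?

s_0 = ciphertext = 0x3BCE6
s_1 = InvRound(s_0, k_3) = 0x5D797
s_2 = InvRound(s_1, k_2) = 0xAE87F
s_3 = InvRound(s_2, k_1) = 0xEFBB6
s_4 = InvRound(s_3, k_0) = 0x6A423

0x6A423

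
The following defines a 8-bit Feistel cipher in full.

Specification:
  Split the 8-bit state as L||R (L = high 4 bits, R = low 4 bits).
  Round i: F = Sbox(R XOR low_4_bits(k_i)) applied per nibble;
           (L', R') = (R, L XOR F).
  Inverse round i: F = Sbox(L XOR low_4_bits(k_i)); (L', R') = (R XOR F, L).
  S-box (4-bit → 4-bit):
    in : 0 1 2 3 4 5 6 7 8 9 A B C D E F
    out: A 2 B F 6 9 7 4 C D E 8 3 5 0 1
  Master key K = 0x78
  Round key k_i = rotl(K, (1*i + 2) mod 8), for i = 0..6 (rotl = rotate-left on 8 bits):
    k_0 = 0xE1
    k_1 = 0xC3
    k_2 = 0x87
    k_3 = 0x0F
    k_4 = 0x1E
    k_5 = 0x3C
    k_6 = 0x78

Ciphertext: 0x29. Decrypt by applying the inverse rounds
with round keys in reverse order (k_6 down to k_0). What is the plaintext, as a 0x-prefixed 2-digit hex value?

0x5E

s_0 = ciphertext = 0x29
s_1 = InvRound(s_0, k_6) = 0x72
s_2 = InvRound(s_1, k_5) = 0xA7
s_3 = InvRound(s_2, k_4) = 0x1A
s_4 = InvRound(s_3, k_3) = 0xA1
s_5 = InvRound(s_4, k_2) = 0x4A
s_6 = InvRound(s_5, k_1) = 0xE4
s_7 = InvRound(s_6, k_0) = 0x5E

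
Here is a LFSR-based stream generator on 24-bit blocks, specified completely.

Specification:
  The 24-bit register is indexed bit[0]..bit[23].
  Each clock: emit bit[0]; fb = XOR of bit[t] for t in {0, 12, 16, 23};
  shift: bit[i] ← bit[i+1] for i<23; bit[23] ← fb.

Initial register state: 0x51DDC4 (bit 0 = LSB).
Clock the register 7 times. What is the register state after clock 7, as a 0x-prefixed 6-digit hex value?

0xF0A3BB

reg_0 = 0x51DDC4
clock 1: out=0, reg = 0x28EEE2
clock 2: out=0, reg = 0x147771
clock 3: out=1, reg = 0x0A3BB8
clock 4: out=0, reg = 0x851DDC
clock 5: out=0, reg = 0xC28EEE
clock 6: out=0, reg = 0xE14777
clock 7: out=1, reg = 0xF0A3BB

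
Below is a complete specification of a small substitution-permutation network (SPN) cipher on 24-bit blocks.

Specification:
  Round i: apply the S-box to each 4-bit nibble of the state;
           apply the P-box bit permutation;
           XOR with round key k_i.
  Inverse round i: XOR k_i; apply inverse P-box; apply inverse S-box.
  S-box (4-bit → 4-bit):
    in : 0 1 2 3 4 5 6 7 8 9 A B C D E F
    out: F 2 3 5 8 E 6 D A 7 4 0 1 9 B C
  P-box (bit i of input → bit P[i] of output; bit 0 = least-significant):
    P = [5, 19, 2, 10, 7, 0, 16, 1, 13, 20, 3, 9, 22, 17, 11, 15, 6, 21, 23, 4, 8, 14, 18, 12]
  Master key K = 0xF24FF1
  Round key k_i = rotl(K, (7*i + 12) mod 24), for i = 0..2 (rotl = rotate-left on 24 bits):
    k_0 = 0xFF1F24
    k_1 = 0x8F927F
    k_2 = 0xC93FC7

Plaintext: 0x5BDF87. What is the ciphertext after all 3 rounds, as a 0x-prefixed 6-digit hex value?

s_0 = plaintext = 0x5BDF87
s_1 = Round(s_0, k_0) = 0xBBC90B
s_2 = Round(s_1, k_1) = 0xDEB2F4
s_3 = Round(s_2, k_2) = 0xF80A95

0xF80A95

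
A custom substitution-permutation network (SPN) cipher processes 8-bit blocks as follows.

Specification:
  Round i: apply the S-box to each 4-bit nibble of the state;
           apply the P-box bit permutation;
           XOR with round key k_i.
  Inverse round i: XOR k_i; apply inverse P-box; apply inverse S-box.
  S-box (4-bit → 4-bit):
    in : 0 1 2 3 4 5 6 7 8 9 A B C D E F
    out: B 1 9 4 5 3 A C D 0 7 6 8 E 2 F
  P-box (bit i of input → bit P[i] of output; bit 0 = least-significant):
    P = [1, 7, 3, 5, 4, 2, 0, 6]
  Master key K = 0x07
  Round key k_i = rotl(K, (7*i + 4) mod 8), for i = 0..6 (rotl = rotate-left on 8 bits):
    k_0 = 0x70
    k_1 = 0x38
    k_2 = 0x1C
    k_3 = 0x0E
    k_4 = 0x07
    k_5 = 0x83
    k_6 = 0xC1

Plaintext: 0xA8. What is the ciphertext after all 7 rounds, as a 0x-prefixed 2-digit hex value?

0xE0

s_0 = plaintext = 0xA8
s_1 = Round(s_0, k_0) = 0x4F
s_2 = Round(s_1, k_1) = 0x83
s_3 = Round(s_2, k_2) = 0x45
s_4 = Round(s_3, k_3) = 0x9D
s_5 = Round(s_4, k_4) = 0xAF
s_6 = Round(s_5, k_5) = 0x3C
s_7 = Round(s_6, k_6) = 0xE0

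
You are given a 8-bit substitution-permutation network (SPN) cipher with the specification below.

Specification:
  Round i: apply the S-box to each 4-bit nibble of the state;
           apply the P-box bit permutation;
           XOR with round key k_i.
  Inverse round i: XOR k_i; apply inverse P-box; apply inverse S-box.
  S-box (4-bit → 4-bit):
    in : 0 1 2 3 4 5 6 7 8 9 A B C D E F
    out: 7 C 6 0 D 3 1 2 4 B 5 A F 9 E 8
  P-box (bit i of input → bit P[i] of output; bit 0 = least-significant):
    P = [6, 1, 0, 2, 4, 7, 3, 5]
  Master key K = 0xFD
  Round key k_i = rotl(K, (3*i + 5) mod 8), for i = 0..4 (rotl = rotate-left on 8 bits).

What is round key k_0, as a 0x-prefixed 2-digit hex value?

0xBF

K = 0xFD
k_0 = rotl(K, (3*0+5) mod 8) = rotl(K, 5) = 0xBF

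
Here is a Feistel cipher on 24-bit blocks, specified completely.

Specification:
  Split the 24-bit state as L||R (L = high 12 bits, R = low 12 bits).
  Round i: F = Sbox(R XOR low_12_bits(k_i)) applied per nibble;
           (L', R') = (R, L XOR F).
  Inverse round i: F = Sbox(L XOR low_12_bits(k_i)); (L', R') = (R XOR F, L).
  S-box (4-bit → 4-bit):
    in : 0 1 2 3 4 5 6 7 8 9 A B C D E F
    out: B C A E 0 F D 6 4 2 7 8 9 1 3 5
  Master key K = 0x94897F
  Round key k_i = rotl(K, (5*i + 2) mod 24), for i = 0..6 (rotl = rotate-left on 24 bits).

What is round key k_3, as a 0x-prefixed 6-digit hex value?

K = 0x94897F
k_0 = rotl(K, (5*0+2) mod 24) = rotl(K, 2) = 0x5225FE
k_1 = rotl(K, (5*1+2) mod 24) = rotl(K, 7) = 0x44BFCA
k_2 = rotl(K, (5*2+2) mod 24) = rotl(K, 12) = 0x97F948
k_3 = rotl(K, (5*3+2) mod 24) = rotl(K, 17) = 0xFF2912

0xFF2912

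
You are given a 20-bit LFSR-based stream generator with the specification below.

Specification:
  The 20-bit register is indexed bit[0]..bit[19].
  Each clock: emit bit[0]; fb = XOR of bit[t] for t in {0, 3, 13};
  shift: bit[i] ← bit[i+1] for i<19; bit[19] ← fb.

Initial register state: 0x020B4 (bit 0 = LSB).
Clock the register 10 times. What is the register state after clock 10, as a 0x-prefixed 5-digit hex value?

reg_0 = 0x020B4
clock 1: out=0, reg = 0x8105A
clock 2: out=0, reg = 0xC082D
clock 3: out=1, reg = 0x60416
clock 4: out=0, reg = 0x3020B
clock 5: out=1, reg = 0x18105
clock 6: out=1, reg = 0x8C082
clock 7: out=0, reg = 0x46041
clock 8: out=1, reg = 0x23020
clock 9: out=0, reg = 0x91810
clock 10: out=0, reg = 0x48C08

0x48C08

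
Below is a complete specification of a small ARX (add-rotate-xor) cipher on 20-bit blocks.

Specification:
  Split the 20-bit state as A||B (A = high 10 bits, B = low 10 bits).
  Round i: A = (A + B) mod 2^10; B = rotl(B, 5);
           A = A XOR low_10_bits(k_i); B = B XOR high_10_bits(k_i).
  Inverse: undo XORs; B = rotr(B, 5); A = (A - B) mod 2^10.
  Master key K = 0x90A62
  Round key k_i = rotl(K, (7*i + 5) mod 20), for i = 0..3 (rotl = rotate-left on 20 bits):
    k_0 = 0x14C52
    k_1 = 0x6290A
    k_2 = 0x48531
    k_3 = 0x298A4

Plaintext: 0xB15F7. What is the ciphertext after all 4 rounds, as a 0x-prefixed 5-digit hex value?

0x3EE90

s_0 = plaintext = 0xB15F7
s_1 = Round(s_0, k_0) = 0x3BABC
s_2 = Round(s_1, k_1) = 0xA821F
s_3 = Round(s_2, k_2) = 0x63AD1
s_4 = Round(s_3, k_3) = 0x3EE90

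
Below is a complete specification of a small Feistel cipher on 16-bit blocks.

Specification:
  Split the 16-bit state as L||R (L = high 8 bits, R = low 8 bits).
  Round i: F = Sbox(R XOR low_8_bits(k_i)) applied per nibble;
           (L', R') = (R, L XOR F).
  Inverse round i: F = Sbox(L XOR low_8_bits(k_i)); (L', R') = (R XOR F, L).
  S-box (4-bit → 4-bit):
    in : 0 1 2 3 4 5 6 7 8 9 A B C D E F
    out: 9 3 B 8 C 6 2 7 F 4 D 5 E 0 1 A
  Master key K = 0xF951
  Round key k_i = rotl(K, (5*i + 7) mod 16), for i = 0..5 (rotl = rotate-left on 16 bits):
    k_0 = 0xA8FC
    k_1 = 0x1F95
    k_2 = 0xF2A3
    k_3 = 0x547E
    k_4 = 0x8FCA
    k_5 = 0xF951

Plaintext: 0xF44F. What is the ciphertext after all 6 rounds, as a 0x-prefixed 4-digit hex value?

s_0 = plaintext = 0xF44F
s_1 = Round(s_0, k_0) = 0x4FAC
s_2 = Round(s_1, k_1) = 0xACCB
s_3 = Round(s_2, k_2) = 0xCB83
s_4 = Round(s_3, k_3) = 0x836B
s_5 = Round(s_4, k_4) = 0x6B50
s_6 = Round(s_5, k_5) = 0x50F8

0x50F8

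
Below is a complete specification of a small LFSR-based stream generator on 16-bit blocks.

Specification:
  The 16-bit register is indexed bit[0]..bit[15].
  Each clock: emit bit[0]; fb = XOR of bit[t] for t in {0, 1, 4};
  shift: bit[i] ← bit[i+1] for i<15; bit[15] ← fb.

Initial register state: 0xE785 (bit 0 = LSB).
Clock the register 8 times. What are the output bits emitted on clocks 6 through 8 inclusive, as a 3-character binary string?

reg_0 = 0xE785
clock 1: out=1, reg = 0xF3C2
clock 2: out=0, reg = 0xF9E1
clock 3: out=1, reg = 0xFCF0
clock 4: out=0, reg = 0xFE78
clock 5: out=0, reg = 0xFF3C
clock 6: out=0, reg = 0xFF9E
clock 7: out=0, reg = 0x7FCF
clock 8: out=1, reg = 0x3FE7

001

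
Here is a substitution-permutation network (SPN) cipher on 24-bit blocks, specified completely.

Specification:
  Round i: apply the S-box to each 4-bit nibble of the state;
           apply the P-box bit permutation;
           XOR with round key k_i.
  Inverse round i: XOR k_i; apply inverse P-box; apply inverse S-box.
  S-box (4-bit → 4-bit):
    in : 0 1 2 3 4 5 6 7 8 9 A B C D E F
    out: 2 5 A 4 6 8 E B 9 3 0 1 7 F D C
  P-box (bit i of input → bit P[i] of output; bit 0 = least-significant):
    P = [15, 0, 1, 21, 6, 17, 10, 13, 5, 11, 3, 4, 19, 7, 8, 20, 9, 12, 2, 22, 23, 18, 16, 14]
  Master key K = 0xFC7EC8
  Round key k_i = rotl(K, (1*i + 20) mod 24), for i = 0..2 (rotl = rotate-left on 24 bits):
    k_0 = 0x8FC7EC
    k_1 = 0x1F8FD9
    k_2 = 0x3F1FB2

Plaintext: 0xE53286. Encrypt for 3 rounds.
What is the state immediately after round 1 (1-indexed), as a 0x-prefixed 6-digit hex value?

0x6EAEBF

s_0 = plaintext = 0xE53286
s_1 = Round(s_0, k_0) = 0x6EAEBF
s_2 = Round(s_1, k_1) = 0x7ACDA7
s_3 = Round(s_2, k_2) = 0x93D60B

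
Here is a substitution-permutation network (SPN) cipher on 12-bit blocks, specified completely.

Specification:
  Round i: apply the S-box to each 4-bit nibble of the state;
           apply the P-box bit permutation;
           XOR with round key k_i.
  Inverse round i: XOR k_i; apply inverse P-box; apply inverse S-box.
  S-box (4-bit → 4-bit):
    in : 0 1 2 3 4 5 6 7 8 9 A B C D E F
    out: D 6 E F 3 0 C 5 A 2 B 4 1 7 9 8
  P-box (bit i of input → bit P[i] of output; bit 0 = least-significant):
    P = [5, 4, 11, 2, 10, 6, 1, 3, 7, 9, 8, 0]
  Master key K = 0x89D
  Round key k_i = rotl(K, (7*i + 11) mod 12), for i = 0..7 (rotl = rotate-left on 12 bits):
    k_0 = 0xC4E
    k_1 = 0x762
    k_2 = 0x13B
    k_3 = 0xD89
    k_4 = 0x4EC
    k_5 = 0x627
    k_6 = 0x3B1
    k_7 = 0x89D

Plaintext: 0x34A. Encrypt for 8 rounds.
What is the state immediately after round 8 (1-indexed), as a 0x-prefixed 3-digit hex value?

s_0 = plaintext = 0x34A
s_1 = Round(s_0, k_0) = 0xBBB
s_2 = Round(s_1, k_1) = 0xE60
s_3 = Round(s_2, k_2) = 0x994
s_4 = Round(s_3, k_3) = 0xFF9
s_5 = Round(s_4, k_4) = 0x4F5
s_6 = Round(s_5, k_5) = 0x4AF
s_7 = Round(s_6, k_6) = 0x57D
s_8 = Round(s_7, k_7) = 0x4AF

0x4AF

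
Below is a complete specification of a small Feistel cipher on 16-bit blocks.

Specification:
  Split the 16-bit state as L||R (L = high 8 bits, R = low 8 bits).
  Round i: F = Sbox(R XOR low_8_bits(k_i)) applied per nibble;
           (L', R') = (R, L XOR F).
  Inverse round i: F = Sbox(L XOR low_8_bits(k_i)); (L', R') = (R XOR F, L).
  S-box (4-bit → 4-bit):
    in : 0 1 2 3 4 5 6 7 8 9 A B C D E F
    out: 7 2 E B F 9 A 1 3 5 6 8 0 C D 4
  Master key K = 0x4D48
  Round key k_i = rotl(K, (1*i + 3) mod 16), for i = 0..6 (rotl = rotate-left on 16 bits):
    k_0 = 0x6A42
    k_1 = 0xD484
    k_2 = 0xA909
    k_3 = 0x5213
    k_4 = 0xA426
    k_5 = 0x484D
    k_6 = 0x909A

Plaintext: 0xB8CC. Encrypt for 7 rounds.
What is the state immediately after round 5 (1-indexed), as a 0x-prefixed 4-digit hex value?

s_0 = plaintext = 0xB8CC
s_1 = Round(s_0, k_0) = 0xCC85
s_2 = Round(s_1, k_1) = 0x85BE
s_3 = Round(s_2, k_2) = 0xBE04
s_4 = Round(s_3, k_3) = 0x049F
s_5 = Round(s_4, k_4) = 0x9F81
s_6 = Round(s_5, k_5) = 0x819F
s_7 = Round(s_6, k_6) = 0x9FF8

0x9F81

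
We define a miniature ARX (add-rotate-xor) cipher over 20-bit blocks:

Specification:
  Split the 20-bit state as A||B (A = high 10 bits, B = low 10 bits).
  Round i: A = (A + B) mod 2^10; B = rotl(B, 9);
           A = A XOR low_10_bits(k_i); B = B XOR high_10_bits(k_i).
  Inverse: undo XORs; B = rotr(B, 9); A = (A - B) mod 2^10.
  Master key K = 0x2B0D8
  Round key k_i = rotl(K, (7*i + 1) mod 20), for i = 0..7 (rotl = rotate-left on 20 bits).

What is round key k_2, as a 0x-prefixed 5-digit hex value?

K = 0x2B0D8
k_0 = rotl(K, (7*0+1) mod 20) = rotl(K, 1) = 0x561B0
k_1 = rotl(K, (7*1+1) mod 20) = rotl(K, 8) = 0x0D82B
k_2 = rotl(K, (7*2+1) mod 20) = rotl(K, 15) = 0xC1586

0xC1586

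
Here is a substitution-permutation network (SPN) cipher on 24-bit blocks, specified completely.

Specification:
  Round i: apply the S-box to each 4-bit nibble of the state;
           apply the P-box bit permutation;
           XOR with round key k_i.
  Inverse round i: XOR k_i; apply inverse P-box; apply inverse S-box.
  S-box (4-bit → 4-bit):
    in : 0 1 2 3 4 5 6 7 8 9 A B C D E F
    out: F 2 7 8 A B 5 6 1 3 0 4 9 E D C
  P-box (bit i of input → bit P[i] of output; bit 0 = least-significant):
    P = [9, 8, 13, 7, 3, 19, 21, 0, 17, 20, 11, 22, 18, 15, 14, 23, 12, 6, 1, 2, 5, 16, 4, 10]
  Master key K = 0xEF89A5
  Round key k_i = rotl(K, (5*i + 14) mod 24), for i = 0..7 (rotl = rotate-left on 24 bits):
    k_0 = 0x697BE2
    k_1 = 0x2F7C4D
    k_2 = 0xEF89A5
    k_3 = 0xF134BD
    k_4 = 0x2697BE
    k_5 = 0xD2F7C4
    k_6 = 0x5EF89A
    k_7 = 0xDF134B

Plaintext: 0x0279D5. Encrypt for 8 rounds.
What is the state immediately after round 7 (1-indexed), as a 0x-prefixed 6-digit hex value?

0x5B8843

s_0 = plaintext = 0x0279D5
s_1 = Round(s_0, k_0) = 0x52AC11
s_2 = Round(s_1, k_1) = 0x64692F
s_3 = Round(s_2, k_2) = 0xD1E959
s_4 = Round(s_3, k_3) = 0x6E73E4
s_5 = Round(s_4, k_4) = 0x464601
s_6 = Round(s_5, k_5) = 0x796ACF
s_7 = Round(s_6, k_6) = 0x5B8843
s_8 = Round(s_7, k_7) = 0xD017E8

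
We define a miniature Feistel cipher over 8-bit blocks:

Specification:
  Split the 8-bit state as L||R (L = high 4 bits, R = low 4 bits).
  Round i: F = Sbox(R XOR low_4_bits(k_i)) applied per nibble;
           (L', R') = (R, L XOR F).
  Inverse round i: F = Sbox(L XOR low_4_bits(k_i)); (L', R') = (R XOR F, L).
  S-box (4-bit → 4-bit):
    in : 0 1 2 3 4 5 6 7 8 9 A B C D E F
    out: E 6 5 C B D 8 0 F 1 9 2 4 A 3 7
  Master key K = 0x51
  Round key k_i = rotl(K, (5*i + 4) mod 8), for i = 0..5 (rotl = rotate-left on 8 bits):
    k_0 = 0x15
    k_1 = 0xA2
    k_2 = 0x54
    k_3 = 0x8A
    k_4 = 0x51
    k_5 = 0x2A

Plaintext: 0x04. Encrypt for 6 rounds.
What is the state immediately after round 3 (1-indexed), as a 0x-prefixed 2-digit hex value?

0xF4

s_0 = plaintext = 0x04
s_1 = Round(s_0, k_0) = 0x46
s_2 = Round(s_1, k_1) = 0x6F
s_3 = Round(s_2, k_2) = 0xF4
s_4 = Round(s_3, k_3) = 0x4C
s_5 = Round(s_4, k_4) = 0xCE
s_6 = Round(s_5, k_5) = 0xE7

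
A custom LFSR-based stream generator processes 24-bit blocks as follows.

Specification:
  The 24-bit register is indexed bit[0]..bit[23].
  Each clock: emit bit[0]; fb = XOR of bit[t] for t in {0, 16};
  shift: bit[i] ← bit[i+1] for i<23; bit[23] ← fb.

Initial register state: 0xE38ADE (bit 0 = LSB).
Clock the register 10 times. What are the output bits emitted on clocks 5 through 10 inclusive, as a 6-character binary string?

101101

reg_0 = 0xE38ADE
clock 1: out=0, reg = 0xF1C56F
clock 2: out=1, reg = 0x78E2B7
clock 3: out=1, reg = 0xBC715B
clock 4: out=1, reg = 0xDE38AD
clock 5: out=1, reg = 0xEF1C56
clock 6: out=0, reg = 0xF78E2B
clock 7: out=1, reg = 0x7BC715
clock 8: out=1, reg = 0x3DE38A
clock 9: out=0, reg = 0x9EF1C5
clock 10: out=1, reg = 0xCF78E2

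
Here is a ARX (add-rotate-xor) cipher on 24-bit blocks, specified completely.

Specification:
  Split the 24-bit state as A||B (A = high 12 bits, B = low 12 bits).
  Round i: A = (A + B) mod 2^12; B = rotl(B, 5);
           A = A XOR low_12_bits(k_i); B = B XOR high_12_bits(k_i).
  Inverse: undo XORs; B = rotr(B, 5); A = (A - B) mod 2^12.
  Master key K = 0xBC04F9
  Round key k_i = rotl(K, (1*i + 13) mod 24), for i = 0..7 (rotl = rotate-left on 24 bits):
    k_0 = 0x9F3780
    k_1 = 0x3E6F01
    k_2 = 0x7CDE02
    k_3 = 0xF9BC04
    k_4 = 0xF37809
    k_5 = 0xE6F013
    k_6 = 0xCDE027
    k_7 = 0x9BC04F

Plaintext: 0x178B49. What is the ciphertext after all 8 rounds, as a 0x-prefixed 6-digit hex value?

s_0 = plaintext = 0x178B49
s_1 = Round(s_0, k_0) = 0xB410C5
s_2 = Round(s_1, k_1) = 0x307B47
s_3 = Round(s_2, k_2) = 0x04CF3B
s_4 = Round(s_3, k_3) = 0x3838E5
s_5 = Round(s_4, k_4) = 0x461386
s_6 = Round(s_5, k_5) = 0x7F4EA8
s_7 = Round(s_6, k_6) = 0x6BB9C3
s_8 = Round(s_7, k_7) = 0x0311CF

0x0311CF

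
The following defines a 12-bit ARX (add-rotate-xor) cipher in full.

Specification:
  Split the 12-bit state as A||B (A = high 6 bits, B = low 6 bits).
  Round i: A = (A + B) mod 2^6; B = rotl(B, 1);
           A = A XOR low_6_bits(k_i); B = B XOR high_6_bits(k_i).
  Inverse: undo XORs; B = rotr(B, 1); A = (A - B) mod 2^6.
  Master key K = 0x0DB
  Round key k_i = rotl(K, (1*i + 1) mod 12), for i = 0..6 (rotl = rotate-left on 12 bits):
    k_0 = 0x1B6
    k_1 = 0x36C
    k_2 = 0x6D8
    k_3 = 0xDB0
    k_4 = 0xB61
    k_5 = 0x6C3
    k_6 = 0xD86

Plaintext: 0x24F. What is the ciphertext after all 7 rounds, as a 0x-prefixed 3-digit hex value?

0xBC8

s_0 = plaintext = 0x24F
s_1 = Round(s_0, k_0) = 0xB98
s_2 = Round(s_1, k_1) = 0xABD
s_3 = Round(s_2, k_2) = 0xFE0
s_4 = Round(s_3, k_3) = 0xBF7
s_5 = Round(s_4, k_4) = 0x1C2
s_6 = Round(s_5, k_5) = 0x29F
s_7 = Round(s_6, k_6) = 0xBC8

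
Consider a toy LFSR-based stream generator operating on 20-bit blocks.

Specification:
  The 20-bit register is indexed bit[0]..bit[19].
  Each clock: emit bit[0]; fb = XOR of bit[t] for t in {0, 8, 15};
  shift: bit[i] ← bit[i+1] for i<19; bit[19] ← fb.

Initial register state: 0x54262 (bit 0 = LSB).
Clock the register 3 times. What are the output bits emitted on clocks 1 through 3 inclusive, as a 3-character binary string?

reg_0 = 0x54262
clock 1: out=0, reg = 0x2A131
clock 2: out=1, reg = 0x95098
clock 3: out=0, reg = 0x4A84C

010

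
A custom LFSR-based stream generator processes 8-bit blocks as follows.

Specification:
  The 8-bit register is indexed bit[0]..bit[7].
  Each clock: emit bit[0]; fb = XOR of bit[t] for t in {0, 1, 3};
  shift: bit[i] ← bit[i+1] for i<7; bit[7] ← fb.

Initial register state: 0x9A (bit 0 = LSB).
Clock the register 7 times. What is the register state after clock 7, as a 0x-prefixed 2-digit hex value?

reg_0 = 0x9A
clock 1: out=0, reg = 0x4D
clock 2: out=1, reg = 0x26
clock 3: out=0, reg = 0x93
clock 4: out=1, reg = 0x49
clock 5: out=1, reg = 0x24
clock 6: out=0, reg = 0x12
clock 7: out=0, reg = 0x89

0x89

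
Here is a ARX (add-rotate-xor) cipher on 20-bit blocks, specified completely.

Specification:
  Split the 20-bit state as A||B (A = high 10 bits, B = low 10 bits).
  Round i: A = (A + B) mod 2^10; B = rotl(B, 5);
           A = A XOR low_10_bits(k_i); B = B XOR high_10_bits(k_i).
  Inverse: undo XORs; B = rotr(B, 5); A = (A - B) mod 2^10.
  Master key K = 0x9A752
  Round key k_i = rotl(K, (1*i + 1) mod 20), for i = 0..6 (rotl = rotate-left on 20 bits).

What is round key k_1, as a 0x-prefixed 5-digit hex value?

K = 0x9A752
k_0 = rotl(K, (1*0+1) mod 20) = rotl(K, 1) = 0x34EA5
k_1 = rotl(K, (1*1+1) mod 20) = rotl(K, 2) = 0x69D4A

0x69D4A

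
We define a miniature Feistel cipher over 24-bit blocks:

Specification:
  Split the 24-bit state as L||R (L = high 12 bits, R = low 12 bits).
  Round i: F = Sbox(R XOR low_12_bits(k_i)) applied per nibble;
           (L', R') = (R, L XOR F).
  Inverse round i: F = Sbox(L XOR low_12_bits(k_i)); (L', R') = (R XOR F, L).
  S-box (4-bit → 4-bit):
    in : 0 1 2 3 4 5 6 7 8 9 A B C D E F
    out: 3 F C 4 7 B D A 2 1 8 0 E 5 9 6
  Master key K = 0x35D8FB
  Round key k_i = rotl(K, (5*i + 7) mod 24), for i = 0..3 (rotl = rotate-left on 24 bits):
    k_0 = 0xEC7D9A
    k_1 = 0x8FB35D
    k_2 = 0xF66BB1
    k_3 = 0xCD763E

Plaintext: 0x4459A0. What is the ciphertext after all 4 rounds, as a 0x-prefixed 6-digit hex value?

0xC81215

s_0 = plaintext = 0x4459A0
s_1 = Round(s_0, k_0) = 0x9A030D
s_2 = Round(s_1, k_1) = 0x30DA13
s_3 = Round(s_2, k_2) = 0xA13C81
s_4 = Round(s_3, k_3) = 0xC81215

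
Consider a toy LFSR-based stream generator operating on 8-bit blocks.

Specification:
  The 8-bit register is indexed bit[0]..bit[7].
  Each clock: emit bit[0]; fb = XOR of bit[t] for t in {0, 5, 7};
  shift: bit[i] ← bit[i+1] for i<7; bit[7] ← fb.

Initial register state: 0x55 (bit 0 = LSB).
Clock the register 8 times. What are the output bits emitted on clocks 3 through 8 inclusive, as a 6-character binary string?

101010

reg_0 = 0x55
clock 1: out=1, reg = 0xAA
clock 2: out=0, reg = 0x55
clock 3: out=1, reg = 0xAA
clock 4: out=0, reg = 0x55
clock 5: out=1, reg = 0xAA
clock 6: out=0, reg = 0x55
clock 7: out=1, reg = 0xAA
clock 8: out=0, reg = 0x55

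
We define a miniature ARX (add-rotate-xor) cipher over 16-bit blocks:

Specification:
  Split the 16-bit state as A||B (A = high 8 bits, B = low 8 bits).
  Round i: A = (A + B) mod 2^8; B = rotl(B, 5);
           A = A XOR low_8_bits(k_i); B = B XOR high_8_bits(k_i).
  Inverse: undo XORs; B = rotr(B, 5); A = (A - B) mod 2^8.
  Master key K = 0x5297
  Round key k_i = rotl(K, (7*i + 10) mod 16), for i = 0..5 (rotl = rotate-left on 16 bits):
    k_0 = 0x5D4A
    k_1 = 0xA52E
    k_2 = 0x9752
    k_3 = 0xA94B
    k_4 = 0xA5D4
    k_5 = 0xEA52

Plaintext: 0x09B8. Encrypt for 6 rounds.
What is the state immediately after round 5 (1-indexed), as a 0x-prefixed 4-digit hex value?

s_0 = plaintext = 0x09B8
s_1 = Round(s_0, k_0) = 0x8B4A
s_2 = Round(s_1, k_1) = 0xFBEC
s_3 = Round(s_2, k_2) = 0xB50A
s_4 = Round(s_3, k_3) = 0xF4E8
s_5 = Round(s_4, k_4) = 0x08B8
s_6 = Round(s_5, k_5) = 0x92FD

0x08B8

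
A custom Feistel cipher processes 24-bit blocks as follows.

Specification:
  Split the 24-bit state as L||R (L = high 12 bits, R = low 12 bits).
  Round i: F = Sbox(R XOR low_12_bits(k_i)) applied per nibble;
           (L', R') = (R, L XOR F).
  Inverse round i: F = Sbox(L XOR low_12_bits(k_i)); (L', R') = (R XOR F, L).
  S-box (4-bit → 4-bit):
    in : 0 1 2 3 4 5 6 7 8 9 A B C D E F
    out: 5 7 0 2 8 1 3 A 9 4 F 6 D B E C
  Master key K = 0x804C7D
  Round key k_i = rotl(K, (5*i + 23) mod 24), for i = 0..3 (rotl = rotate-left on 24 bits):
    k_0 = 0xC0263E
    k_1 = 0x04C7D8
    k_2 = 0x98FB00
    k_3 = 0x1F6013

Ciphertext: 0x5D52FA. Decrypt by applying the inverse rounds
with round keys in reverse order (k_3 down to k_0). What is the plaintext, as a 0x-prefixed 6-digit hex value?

0xE5357D

s_0 = ciphertext = 0x5D52FA
s_1 = InvRound(s_0, k_3) = 0x3295D5
s_2 = InvRound(s_1, k_2) = 0xCD1329
s_3 = InvRound(s_2, k_1) = 0x57DCD1
s_4 = InvRound(s_3, k_0) = 0xE5357D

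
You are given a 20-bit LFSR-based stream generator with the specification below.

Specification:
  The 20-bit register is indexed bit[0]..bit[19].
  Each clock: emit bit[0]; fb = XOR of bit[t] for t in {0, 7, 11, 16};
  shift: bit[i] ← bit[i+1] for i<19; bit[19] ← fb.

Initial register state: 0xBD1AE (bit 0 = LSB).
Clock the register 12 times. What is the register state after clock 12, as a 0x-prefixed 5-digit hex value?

reg_0 = 0xBD1AE
clock 1: out=0, reg = 0x5E8D7
clock 2: out=1, reg = 0x2F46B
clock 3: out=1, reg = 0x97A35
clock 4: out=1, reg = 0xCBD1A
clock 5: out=0, reg = 0xE5E8D
clock 6: out=1, reg = 0xF2F46
clock 7: out=0, reg = 0x797A3
clock 8: out=1, reg = 0xBCBD1
clock 9: out=1, reg = 0x5E5E8
clock 10: out=0, reg = 0x2F2F4
clock 11: out=0, reg = 0x9797A
clock 12: out=0, reg = 0x4BCBD

0x4BCBD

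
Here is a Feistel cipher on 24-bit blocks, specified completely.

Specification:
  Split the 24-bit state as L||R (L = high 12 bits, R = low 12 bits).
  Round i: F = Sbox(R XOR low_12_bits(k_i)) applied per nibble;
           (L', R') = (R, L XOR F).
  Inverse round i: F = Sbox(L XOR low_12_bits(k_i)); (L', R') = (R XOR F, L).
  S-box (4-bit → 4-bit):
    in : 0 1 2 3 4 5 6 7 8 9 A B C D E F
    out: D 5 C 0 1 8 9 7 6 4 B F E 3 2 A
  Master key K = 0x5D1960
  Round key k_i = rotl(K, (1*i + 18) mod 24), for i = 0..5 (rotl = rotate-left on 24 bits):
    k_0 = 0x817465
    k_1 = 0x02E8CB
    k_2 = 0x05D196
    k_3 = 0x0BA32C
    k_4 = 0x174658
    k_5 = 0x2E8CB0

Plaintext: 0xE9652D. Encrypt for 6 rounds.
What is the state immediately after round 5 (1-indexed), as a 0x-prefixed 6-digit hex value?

s_0 = plaintext = 0xE9652D
s_1 = Round(s_0, k_0) = 0x52DB80
s_2 = Round(s_1, k_1) = 0xB80532
s_3 = Round(s_2, k_2) = 0x532A31
s_4 = Round(s_3, k_3) = 0xA31161
s_5 = Round(s_4, k_4) = 0x161D35
s_6 = Round(s_5, k_5) = 0xD35409

0x161D35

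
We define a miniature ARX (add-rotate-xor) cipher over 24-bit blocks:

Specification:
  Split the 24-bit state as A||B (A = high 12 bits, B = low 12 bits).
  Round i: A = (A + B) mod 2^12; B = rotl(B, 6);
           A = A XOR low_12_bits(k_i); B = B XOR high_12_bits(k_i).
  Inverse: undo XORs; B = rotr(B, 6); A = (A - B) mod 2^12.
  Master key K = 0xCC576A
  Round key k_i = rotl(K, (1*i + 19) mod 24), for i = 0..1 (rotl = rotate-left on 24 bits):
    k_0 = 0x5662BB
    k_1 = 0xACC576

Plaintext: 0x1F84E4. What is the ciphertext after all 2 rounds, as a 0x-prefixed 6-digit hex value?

0x5AA7BD

s_0 = plaintext = 0x1F84E4
s_1 = Round(s_0, k_0) = 0x467C75
s_2 = Round(s_1, k_1) = 0x5AA7BD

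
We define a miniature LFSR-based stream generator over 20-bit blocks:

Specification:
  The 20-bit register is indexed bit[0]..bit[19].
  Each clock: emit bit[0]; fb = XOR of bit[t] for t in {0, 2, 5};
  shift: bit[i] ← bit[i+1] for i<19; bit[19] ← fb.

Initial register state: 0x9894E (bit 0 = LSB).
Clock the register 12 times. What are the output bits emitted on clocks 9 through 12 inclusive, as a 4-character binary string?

reg_0 = 0x9894E
clock 1: out=0, reg = 0xCC4A7
clock 2: out=1, reg = 0xE6253
clock 3: out=1, reg = 0xF3129
clock 4: out=1, reg = 0x79894
clock 5: out=0, reg = 0xBCC4A
clock 6: out=0, reg = 0x5E625
clock 7: out=1, reg = 0xAF312
clock 8: out=0, reg = 0x57989
clock 9: out=1, reg = 0xABCC4
clock 10: out=0, reg = 0xD5E62
clock 11: out=0, reg = 0xEAF31
clock 12: out=1, reg = 0x75798

1001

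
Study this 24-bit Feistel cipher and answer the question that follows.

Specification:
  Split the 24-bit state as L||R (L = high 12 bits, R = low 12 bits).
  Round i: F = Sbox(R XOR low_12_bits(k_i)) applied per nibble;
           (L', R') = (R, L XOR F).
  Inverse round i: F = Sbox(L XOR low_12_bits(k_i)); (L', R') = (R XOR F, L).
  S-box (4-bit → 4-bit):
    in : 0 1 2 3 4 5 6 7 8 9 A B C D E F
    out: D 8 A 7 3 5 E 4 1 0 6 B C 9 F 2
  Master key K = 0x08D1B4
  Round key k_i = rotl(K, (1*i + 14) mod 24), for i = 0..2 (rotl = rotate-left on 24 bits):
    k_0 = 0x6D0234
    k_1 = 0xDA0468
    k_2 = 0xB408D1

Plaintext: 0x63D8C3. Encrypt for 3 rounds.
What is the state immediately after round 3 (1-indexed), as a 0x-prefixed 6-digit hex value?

0xB8B74F

s_0 = plaintext = 0x63D8C3
s_1 = Round(s_0, k_0) = 0x8C3019
s_2 = Round(s_1, k_1) = 0x019B8B
s_3 = Round(s_2, k_2) = 0xB8B74F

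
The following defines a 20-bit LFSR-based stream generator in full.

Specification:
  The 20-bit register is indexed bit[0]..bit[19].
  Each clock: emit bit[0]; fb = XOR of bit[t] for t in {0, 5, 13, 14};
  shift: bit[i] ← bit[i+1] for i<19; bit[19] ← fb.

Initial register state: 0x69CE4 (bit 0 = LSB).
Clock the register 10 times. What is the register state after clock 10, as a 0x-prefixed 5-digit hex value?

reg_0 = 0x69CE4
clock 1: out=0, reg = 0xB4E72
clock 2: out=0, reg = 0x5A739
clock 3: out=1, reg = 0xAD39C
clock 4: out=0, reg = 0xD69CE
clock 5: out=0, reg = 0x6B4E7
clock 6: out=1, reg = 0xB5A73
clock 7: out=1, reg = 0xDAD39
clock 8: out=1, reg = 0xED69C
clock 9: out=0, reg = 0xF6B4E
clock 10: out=0, reg = 0x7B5A7

0x7B5A7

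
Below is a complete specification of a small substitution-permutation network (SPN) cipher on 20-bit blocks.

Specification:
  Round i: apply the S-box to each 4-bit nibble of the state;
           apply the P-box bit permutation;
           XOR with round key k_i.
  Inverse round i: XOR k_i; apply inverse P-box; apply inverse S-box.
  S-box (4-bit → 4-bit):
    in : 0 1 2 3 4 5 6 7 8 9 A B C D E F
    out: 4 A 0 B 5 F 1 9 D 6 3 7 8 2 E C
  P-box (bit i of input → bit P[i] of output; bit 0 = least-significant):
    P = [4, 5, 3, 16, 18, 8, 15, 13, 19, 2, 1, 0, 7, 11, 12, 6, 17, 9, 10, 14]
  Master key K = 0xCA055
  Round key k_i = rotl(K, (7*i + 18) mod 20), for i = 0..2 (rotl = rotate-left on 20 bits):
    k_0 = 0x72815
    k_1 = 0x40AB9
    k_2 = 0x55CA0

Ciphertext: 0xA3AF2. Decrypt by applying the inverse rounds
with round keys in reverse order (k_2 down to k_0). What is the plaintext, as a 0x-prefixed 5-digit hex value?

s_0 = ciphertext = 0xA3AF2
s_1 = InvRound(s_0, k_2) = 0x5C477
s_2 = InvRound(s_1, k_1) = 0xE390F
s_3 = InvRound(s_2, k_0) = 0x204D8

0x204D8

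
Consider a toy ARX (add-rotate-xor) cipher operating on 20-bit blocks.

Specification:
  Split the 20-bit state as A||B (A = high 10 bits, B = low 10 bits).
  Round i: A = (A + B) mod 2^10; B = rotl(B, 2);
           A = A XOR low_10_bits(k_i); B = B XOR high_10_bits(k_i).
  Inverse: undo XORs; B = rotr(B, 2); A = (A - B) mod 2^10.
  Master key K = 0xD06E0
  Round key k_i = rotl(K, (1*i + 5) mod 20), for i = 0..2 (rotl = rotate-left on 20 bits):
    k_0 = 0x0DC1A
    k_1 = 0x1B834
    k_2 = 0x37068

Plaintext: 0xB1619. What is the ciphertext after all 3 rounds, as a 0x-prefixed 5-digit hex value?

0x88C75

s_0 = plaintext = 0xB1619
s_1 = Round(s_0, k_0) = 0x31051
s_2 = Round(s_1, k_1) = 0x4852A
s_3 = Round(s_2, k_2) = 0x88C75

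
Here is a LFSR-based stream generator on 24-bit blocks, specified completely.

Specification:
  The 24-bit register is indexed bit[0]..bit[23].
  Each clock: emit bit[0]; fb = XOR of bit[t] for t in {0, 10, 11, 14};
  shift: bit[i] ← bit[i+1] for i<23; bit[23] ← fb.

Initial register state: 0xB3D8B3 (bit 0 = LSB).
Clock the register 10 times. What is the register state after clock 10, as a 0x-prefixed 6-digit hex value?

reg_0 = 0xB3D8B3
clock 1: out=1, reg = 0xD9EC59
clock 2: out=1, reg = 0x6CF62C
clock 3: out=0, reg = 0x367B16
clock 4: out=0, reg = 0x1B3D8B
clock 5: out=1, reg = 0x8D9EC5
clock 6: out=1, reg = 0xC6CF62
clock 7: out=0, reg = 0xE367B1
clock 8: out=1, reg = 0xF1B3D8
clock 9: out=0, reg = 0x78D9EC
clock 10: out=0, reg = 0x3C6CF6

0x3C6CF6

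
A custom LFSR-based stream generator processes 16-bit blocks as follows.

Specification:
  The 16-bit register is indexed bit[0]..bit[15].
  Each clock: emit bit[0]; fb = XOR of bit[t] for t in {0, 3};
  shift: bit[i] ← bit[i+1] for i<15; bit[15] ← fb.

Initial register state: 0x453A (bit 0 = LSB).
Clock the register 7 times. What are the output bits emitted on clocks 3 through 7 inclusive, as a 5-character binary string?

reg_0 = 0x453A
clock 1: out=0, reg = 0xA29D
clock 2: out=1, reg = 0x514E
clock 3: out=0, reg = 0xA8A7
clock 4: out=1, reg = 0xD453
clock 5: out=1, reg = 0xEA29
clock 6: out=1, reg = 0x7514
clock 7: out=0, reg = 0x3A8A

01110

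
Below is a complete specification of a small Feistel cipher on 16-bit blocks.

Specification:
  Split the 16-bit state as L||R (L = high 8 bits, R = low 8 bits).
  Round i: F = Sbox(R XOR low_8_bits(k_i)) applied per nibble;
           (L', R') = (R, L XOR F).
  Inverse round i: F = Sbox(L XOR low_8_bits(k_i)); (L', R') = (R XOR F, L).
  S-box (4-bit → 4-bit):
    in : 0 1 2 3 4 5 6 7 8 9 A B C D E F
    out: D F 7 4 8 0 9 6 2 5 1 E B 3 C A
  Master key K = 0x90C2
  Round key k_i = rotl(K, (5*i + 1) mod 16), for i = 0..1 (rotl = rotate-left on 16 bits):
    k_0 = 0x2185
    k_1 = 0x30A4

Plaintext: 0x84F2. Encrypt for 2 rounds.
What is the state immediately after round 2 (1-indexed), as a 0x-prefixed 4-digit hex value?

s_0 = plaintext = 0x84F2
s_1 = Round(s_0, k_0) = 0xF2E2
s_2 = Round(s_1, k_1) = 0xE27B

0xE27B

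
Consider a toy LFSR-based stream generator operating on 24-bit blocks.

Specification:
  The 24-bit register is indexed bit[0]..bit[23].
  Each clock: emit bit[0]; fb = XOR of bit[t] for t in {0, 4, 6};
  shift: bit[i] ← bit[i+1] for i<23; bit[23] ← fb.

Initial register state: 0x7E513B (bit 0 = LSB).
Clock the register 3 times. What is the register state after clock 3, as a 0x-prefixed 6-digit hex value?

reg_0 = 0x7E513B
clock 1: out=1, reg = 0x3F289D
clock 2: out=1, reg = 0x1F944E
clock 3: out=0, reg = 0x8FCA27

0x8FCA27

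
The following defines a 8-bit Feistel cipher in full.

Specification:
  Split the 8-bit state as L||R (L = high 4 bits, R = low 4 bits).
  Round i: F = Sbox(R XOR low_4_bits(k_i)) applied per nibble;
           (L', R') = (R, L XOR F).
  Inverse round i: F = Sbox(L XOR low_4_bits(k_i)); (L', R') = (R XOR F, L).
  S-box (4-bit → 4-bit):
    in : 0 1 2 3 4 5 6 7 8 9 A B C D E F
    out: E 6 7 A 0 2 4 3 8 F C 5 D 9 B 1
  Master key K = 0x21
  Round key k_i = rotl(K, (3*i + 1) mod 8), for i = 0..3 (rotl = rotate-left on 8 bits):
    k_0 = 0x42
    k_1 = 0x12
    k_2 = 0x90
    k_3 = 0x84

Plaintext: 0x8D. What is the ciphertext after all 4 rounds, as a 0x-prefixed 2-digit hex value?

0x1A

s_0 = plaintext = 0x8D
s_1 = Round(s_0, k_0) = 0xD9
s_2 = Round(s_1, k_1) = 0x98
s_3 = Round(s_2, k_2) = 0x81
s_4 = Round(s_3, k_3) = 0x1A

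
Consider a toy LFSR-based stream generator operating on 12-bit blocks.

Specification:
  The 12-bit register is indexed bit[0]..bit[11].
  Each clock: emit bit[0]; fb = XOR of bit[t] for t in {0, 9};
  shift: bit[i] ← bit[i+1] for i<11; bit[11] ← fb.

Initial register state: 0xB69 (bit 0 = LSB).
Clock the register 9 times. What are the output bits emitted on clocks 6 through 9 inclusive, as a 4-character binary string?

reg_0 = 0xB69
clock 1: out=1, reg = 0x5B4
clock 2: out=0, reg = 0x2DA
clock 3: out=0, reg = 0x96D
clock 4: out=1, reg = 0xCB6
clock 5: out=0, reg = 0x65B
clock 6: out=1, reg = 0x32D
clock 7: out=1, reg = 0x196
clock 8: out=0, reg = 0x0CB
clock 9: out=1, reg = 0x865

1101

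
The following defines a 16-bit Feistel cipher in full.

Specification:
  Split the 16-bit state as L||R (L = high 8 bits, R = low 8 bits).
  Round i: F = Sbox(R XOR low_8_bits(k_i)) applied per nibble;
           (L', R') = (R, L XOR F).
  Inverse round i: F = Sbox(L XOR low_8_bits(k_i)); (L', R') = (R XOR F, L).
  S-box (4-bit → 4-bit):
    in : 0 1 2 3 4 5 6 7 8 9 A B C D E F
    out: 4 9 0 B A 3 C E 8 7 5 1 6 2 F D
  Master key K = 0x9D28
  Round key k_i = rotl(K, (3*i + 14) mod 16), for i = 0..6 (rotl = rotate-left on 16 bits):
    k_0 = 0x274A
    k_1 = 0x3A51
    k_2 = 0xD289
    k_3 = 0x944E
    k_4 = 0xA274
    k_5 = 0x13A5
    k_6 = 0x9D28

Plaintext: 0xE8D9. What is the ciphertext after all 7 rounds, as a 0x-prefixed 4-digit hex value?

s_0 = plaintext = 0xE8D9
s_1 = Round(s_0, k_0) = 0xD993
s_2 = Round(s_1, k_1) = 0x93B9
s_3 = Round(s_2, k_2) = 0xB927
s_4 = Round(s_3, k_3) = 0x277E
s_5 = Round(s_4, k_4) = 0x7E62
s_6 = Round(s_5, k_5) = 0x6210
s_7 = Round(s_6, k_6) = 0x10DA

0x10DA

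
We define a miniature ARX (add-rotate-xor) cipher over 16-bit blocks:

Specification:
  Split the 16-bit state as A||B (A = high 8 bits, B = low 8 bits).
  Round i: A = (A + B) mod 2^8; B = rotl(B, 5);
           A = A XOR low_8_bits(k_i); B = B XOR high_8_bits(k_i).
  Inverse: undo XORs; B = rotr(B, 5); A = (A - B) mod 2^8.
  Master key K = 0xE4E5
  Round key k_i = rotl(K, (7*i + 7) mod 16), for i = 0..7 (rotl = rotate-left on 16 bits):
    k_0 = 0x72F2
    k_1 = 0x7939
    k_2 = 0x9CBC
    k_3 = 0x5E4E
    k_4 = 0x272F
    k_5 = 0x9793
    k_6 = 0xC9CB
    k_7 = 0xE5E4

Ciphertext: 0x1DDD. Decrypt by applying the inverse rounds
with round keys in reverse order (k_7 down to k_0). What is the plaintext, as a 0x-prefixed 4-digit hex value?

0x6ADD

s_0 = ciphertext = 0x1DDD
s_1 = InvRound(s_0, k_7) = 0x38C1
s_2 = InvRound(s_1, k_6) = 0xB340
s_3 = InvRound(s_2, k_5) = 0x62BE
s_4 = InvRound(s_3, k_4) = 0x81CC
s_5 = InvRound(s_4, k_3) = 0x3B94
s_6 = InvRound(s_5, k_2) = 0x4740
s_7 = InvRound(s_6, k_1) = 0xB5C9
s_8 = InvRound(s_7, k_0) = 0x6ADD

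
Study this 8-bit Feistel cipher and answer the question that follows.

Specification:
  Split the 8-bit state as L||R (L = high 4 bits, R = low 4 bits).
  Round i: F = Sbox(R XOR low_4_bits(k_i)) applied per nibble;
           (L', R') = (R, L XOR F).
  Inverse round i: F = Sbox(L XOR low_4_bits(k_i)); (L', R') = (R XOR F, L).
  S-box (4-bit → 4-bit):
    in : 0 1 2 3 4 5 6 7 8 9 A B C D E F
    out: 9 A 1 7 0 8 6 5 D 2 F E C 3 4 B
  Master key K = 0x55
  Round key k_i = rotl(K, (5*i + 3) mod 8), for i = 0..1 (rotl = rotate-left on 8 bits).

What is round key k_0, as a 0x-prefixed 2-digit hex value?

0xAA

K = 0x55
k_0 = rotl(K, (5*0+3) mod 8) = rotl(K, 3) = 0xAA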